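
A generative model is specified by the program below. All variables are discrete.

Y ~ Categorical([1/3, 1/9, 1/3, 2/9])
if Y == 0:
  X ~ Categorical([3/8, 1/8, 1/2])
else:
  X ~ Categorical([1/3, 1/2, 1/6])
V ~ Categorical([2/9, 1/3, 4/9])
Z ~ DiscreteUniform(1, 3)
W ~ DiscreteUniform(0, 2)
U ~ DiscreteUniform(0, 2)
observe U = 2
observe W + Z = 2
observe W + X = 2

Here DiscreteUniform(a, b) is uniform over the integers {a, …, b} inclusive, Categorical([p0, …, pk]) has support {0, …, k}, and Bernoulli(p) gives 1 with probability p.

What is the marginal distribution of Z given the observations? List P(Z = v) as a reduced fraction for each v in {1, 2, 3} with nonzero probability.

Enumerate traces; 24 have nonzero weight after conditioning:
  (Y=0, X=1, V=0, Z=1, W=1, U=2) weight 1/2916
  (Y=0, X=1, V=1, Z=1, W=1, U=2) weight 1/1944
  (Y=0, X=1, V=2, Z=1, W=1, U=2) weight 1/1458
  (Y=0, X=2, V=0, Z=2, W=0, U=2) weight 1/729
  (Y=0, X=2, V=1, Z=2, W=0, U=2) weight 1/486
  (Y=0, X=2, V=2, Z=2, W=0, U=2) weight 2/729
  (Y=1, X=1, V=0, Z=1, W=1, U=2) weight 1/2187
  (Y=1, X=1, V=1, Z=1, W=1, U=2) weight 1/1458
  … 16 more
Group by Z:
  weight(Z=1) = 1/72
  weight(Z=2) = 5/486
Total weight = 1/72 + 5/486 = 47/1944
P(Z=1 | obs) = 1/72 / 47/1944 = 27/47
P(Z=2 | obs) = 5/486 / 47/1944 = 20/47

P(Z=1) = 27/47, P(Z=2) = 20/47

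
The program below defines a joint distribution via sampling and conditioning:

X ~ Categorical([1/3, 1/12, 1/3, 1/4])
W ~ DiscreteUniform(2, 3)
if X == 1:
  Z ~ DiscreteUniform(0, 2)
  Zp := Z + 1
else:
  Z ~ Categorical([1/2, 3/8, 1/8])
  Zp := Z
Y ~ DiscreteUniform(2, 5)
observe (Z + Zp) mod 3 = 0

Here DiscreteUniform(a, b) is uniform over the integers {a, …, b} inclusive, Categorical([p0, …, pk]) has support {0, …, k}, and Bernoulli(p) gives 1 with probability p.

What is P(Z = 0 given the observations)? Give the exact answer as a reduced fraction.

Enumerate traces; 32 have nonzero weight after conditioning:
  (X=0, W=2, Z=0, Y=2) weight 1/48
  (X=0, W=2, Z=0, Y=3) weight 1/48
  (X=0, W=2, Z=0, Y=4) weight 1/48
  (X=0, W=2, Z=0, Y=5) weight 1/48
  (X=0, W=3, Z=0, Y=2) weight 1/48
  (X=0, W=3, Z=0, Y=3) weight 1/48
  (X=0, W=3, Z=0, Y=4) weight 1/48
  (X=0, W=3, Z=0, Y=5) weight 1/48
  (X=1, W=2, Z=1, Y=2) weight 1/288
  … 23 more
Group by Z:
  weight(Z=0) = 11/24
  weight(Z=1) = 1/36
Total weight = 11/24 + 1/36 = 35/72
P(Z=0 | obs) = 11/24 / 35/72 = 33/35
P(Z=1 | obs) = 1/36 / 35/72 = 2/35

P(Z = 0 | obs) = 33/35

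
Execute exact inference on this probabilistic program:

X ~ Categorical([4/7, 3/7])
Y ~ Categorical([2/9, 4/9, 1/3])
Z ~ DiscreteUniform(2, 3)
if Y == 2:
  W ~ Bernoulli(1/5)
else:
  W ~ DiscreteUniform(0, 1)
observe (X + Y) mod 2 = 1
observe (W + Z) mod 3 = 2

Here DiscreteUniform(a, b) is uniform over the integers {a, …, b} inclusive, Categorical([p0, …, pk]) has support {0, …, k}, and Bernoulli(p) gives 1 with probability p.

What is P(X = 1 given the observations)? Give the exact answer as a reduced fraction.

Enumerate traces; 3 have nonzero weight after conditioning:
  (X=0, Y=1, Z=2, W=0) weight 4/63
  (X=1, Y=0, Z=2, W=0) weight 1/42
  (X=1, Y=2, Z=2, W=0) weight 2/35
Group by X:
  weight(X=0) = 4/63
  weight(X=1) = 17/210
Total weight = 4/63 + 17/210 = 13/90
P(X=0 | obs) = 4/63 / 13/90 = 40/91
P(X=1 | obs) = 17/210 / 13/90 = 51/91

P(X = 1 | obs) = 51/91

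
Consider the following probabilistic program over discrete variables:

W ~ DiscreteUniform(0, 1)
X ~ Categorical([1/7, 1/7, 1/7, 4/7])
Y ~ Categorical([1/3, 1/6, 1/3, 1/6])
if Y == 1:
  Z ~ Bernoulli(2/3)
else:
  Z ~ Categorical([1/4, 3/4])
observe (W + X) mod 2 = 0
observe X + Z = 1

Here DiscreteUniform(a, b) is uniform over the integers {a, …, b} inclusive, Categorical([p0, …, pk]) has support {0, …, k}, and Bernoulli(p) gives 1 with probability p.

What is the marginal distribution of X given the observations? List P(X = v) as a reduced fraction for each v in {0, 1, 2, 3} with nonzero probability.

P(X=0) = 53/72, P(X=1) = 19/72

Enumerate traces; 8 have nonzero weight after conditioning:
  (W=0, X=0, Y=0, Z=1) weight 1/56
  (W=0, X=0, Y=1, Z=1) weight 1/126
  (W=0, X=0, Y=2, Z=1) weight 1/56
  (W=0, X=0, Y=3, Z=1) weight 1/112
  (W=1, X=1, Y=0, Z=0) weight 1/168
  (W=1, X=1, Y=1, Z=0) weight 1/252
  (W=1, X=1, Y=2, Z=0) weight 1/168
  (W=1, X=1, Y=3, Z=0) weight 1/336
Group by X:
  weight(X=0) = 53/1008
  weight(X=1) = 19/1008
Total weight = 53/1008 + 19/1008 = 1/14
P(X=0 | obs) = 53/1008 / 1/14 = 53/72
P(X=1 | obs) = 19/1008 / 1/14 = 19/72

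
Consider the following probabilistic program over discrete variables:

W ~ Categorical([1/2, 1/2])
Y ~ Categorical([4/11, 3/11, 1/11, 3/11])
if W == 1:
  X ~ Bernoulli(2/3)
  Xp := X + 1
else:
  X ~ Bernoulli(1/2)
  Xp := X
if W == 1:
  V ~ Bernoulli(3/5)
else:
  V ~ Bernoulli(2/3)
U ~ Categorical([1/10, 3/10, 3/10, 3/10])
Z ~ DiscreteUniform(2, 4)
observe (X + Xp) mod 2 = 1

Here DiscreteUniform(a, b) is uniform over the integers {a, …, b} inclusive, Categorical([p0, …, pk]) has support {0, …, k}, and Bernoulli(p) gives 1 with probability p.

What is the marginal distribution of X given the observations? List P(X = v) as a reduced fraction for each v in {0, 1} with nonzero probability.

P(X=0) = 1/3, P(X=1) = 2/3

Enumerate traces; 192 have nonzero weight after conditioning:
  (W=1, Y=0, X=0, V=0, U=0, Z=2) weight 2/2475
  (W=1, Y=0, X=0, V=0, U=0, Z=3) weight 2/2475
  (W=1, Y=0, X=0, V=0, U=0, Z=4) weight 2/2475
  (W=1, Y=0, X=0, V=0, U=1, Z=2) weight 2/825
  (W=1, Y=0, X=0, V=0, U=1, Z=3) weight 2/825
  (W=1, Y=0, X=0, V=0, U=1, Z=4) weight 2/825
  (W=1, Y=0, X=0, V=0, U=2, Z=2) weight 2/825
  (W=1, Y=0, X=0, V=0, U=2, Z=3) weight 2/825
  (W=1, Y=0, X=1, V=0, U=0, Z=2) weight 4/2475
  … 183 more
Group by X:
  weight(X=0) = 1/6
  weight(X=1) = 1/3
Total weight = 1/6 + 1/3 = 1/2
P(X=0 | obs) = 1/6 / 1/2 = 1/3
P(X=1 | obs) = 1/3 / 1/2 = 2/3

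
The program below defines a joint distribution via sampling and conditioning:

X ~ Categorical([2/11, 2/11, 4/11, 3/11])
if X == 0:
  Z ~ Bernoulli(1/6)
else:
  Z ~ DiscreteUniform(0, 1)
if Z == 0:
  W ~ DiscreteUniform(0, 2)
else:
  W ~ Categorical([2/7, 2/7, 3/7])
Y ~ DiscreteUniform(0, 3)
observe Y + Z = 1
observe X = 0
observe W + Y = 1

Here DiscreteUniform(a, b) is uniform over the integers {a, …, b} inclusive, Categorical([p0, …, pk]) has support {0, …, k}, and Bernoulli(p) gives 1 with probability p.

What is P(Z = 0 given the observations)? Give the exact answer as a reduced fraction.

Enumerate traces; 2 have nonzero weight after conditioning:
  (X=0, Z=0, W=0, Y=1) weight 5/396
  (X=0, Z=1, W=1, Y=0) weight 1/462
Group by Z:
  weight(Z=0) = 5/396
  weight(Z=1) = 1/462
Total weight = 5/396 + 1/462 = 41/2772
P(Z=0 | obs) = 5/396 / 41/2772 = 35/41
P(Z=1 | obs) = 1/462 / 41/2772 = 6/41

P(Z = 0 | obs) = 35/41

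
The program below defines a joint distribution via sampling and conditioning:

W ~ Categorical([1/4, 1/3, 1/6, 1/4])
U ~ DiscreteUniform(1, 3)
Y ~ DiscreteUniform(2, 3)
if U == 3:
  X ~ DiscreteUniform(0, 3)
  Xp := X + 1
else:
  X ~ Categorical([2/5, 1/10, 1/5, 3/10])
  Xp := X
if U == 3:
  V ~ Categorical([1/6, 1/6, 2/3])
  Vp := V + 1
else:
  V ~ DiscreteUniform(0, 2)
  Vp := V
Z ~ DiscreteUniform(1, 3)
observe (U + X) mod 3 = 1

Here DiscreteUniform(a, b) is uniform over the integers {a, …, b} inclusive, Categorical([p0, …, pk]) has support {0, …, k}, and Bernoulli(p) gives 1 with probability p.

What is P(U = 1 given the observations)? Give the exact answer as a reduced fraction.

P(U = 1 | obs) = 14/23

Enumerate traces; 288 have nonzero weight after conditioning:
  (W=0, U=1, Y=2, X=0, V=0, Z=1) weight 1/540
  (W=0, U=1, Y=2, X=0, V=0, Z=2) weight 1/540
  (W=0, U=1, Y=2, X=0, V=0, Z=3) weight 1/540
  (W=0, U=1, Y=2, X=0, V=1, Z=1) weight 1/540
  (W=0, U=1, Y=2, X=0, V=1, Z=2) weight 1/540
  (W=0, U=1, Y=2, X=0, V=1, Z=3) weight 1/540
  (W=0, U=1, Y=2, X=0, V=2, Z=1) weight 1/540
  (W=0, U=1, Y=2, X=0, V=2, Z=2) weight 1/540
  (W=0, U=2, Y=2, X=2, V=0, Z=1) weight 1/1080
  (W=0, U=3, Y=2, X=1, V=0, Z=1) weight 1/1728
  … 278 more
Group by U:
  weight(U=1) = 7/30
  weight(U=2) = 1/15
  weight(U=3) = 1/12
Total weight = 7/30 + 1/15 + 1/12 = 23/60
P(U=1 | obs) = 7/30 / 23/60 = 14/23
P(U=2 | obs) = 1/15 / 23/60 = 4/23
P(U=3 | obs) = 1/12 / 23/60 = 5/23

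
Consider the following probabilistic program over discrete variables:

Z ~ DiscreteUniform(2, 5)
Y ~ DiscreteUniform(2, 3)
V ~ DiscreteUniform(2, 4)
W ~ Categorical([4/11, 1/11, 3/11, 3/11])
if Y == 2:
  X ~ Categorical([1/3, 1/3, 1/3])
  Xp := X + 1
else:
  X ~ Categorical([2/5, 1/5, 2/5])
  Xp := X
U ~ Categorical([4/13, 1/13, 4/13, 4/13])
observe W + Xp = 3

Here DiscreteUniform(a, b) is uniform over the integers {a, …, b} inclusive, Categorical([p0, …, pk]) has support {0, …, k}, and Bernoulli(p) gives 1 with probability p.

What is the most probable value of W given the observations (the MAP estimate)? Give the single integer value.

Enumerate traces; 288 have nonzero weight after conditioning:
  (Z=2, Y=2, V=2, W=0, X=2, U=0) weight 2/1287
  (Z=2, Y=2, V=2, W=0, X=2, U=1) weight 1/2574
  (Z=2, Y=2, V=2, W=0, X=2, U=2) weight 2/1287
  (Z=2, Y=2, V=2, W=0, X=2, U=3) weight 2/1287
  (Z=2, Y=2, V=2, W=1, X=1, U=0) weight 1/2574
  (Z=2, Y=2, V=2, W=1, X=1, U=1) weight 1/10296
  (Z=2, Y=2, V=2, W=1, X=1, U=2) weight 1/2574
  (Z=2, Y=2, V=2, W=1, X=1, U=3) weight 1/2574
  (Z=2, Y=2, V=2, W=2, X=0, U=0) weight 1/858
  (Z=2, Y=3, V=2, W=3, X=0, U=0) weight 1/715
  … 278 more
Group by W:
  weight(W=0) = 2/33
  weight(W=1) = 1/30
  weight(W=2) = 4/55
  weight(W=3) = 3/55
Total weight = 2/33 + 1/30 + 4/55 + 3/55 = 73/330
P(W=0 | obs) = 2/33 / 73/330 = 20/73
P(W=1 | obs) = 1/30 / 73/330 = 11/73
P(W=2 | obs) = 4/55 / 73/330 = 24/73
P(W=3 | obs) = 3/55 / 73/330 = 18/73
argmax = 2

argmax_v P(W = v | obs) = 2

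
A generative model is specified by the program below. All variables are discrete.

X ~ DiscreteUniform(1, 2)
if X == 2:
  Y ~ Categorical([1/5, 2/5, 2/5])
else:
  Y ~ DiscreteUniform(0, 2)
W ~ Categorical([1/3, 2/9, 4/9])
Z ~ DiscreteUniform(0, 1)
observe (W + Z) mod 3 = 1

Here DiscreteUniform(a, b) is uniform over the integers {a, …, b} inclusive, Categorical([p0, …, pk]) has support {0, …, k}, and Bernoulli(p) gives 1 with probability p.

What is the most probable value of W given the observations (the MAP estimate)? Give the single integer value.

Enumerate traces; 12 have nonzero weight after conditioning:
  (X=1, Y=0, W=0, Z=1) weight 1/36
  (X=1, Y=0, W=1, Z=0) weight 1/54
  (X=1, Y=1, W=0, Z=1) weight 1/36
  (X=1, Y=1, W=1, Z=0) weight 1/54
  (X=1, Y=2, W=0, Z=1) weight 1/36
  (X=1, Y=2, W=1, Z=0) weight 1/54
  (X=2, Y=0, W=0, Z=1) weight 1/60
  (X=2, Y=0, W=1, Z=0) weight 1/90
  … 4 more
Group by W:
  weight(W=0) = 1/6
  weight(W=1) = 1/9
Total weight = 1/6 + 1/9 = 5/18
P(W=0 | obs) = 1/6 / 5/18 = 3/5
P(W=1 | obs) = 1/9 / 5/18 = 2/5
argmax = 0

argmax_v P(W = v | obs) = 0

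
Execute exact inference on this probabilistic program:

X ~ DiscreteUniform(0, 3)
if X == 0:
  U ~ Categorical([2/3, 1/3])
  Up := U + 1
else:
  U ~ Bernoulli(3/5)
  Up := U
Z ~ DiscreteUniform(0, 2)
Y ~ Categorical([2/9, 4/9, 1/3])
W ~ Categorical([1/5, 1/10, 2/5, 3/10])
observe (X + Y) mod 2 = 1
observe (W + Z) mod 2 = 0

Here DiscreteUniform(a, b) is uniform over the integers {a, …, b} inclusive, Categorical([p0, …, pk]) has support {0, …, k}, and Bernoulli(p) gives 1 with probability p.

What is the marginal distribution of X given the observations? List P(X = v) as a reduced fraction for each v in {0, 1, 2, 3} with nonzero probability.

P(X=0) = 2/9, P(X=1) = 5/18, P(X=2) = 2/9, P(X=3) = 5/18

Enumerate traces; 72 have nonzero weight after conditioning:
  (X=0, U=0, Z=0, Y=1, W=0) weight 2/405
  (X=0, U=0, Z=0, Y=1, W=2) weight 4/405
  (X=0, U=0, Z=1, Y=1, W=1) weight 1/405
  (X=0, U=0, Z=1, Y=1, W=3) weight 1/135
  (X=0, U=0, Z=2, Y=1, W=0) weight 2/405
  (X=0, U=0, Z=2, Y=1, W=2) weight 4/405
  (X=0, U=1, Z=0, Y=1, W=0) weight 1/405
  (X=0, U=1, Z=0, Y=1, W=2) weight 2/405
  (X=1, U=0, Z=0, Y=0, W=0) weight 1/675
  (X=2, U=0, Z=0, Y=1, W=0) weight 2/675
  … 62 more
Group by X:
  weight(X=0) = 8/135
  weight(X=1) = 2/27
  weight(X=2) = 8/135
  weight(X=3) = 2/27
Total weight = 8/135 + 2/27 + 8/135 + 2/27 = 4/15
P(X=0 | obs) = 8/135 / 4/15 = 2/9
P(X=1 | obs) = 2/27 / 4/15 = 5/18
P(X=2 | obs) = 8/135 / 4/15 = 2/9
P(X=3 | obs) = 2/27 / 4/15 = 5/18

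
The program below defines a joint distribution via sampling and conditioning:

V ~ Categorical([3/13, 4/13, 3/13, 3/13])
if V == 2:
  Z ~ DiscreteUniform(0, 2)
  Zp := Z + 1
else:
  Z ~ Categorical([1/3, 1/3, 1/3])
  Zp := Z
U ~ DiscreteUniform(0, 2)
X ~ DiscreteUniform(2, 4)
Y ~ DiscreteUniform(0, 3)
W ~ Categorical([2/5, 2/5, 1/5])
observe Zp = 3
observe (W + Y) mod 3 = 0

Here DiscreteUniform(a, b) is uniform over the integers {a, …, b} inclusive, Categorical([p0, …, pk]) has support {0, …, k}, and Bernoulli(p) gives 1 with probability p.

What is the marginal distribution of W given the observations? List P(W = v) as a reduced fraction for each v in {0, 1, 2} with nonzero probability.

Enumerate traces; 36 have nonzero weight after conditioning:
  (V=2, Z=2, U=0, X=2, Y=0, W=0) weight 1/1170
  (V=2, Z=2, U=0, X=2, Y=1, W=2) weight 1/2340
  (V=2, Z=2, U=0, X=2, Y=2, W=1) weight 1/1170
  (V=2, Z=2, U=0, X=2, Y=3, W=0) weight 1/1170
  (V=2, Z=2, U=0, X=3, Y=0, W=0) weight 1/1170
  (V=2, Z=2, U=0, X=3, Y=1, W=2) weight 1/2340
  (V=2, Z=2, U=0, X=3, Y=2, W=1) weight 1/1170
  (V=2, Z=2, U=0, X=3, Y=3, W=0) weight 1/1170
  … 28 more
Group by W:
  weight(W=0) = 1/65
  weight(W=1) = 1/130
  weight(W=2) = 1/260
Total weight = 1/65 + 1/130 + 1/260 = 7/260
P(W=0 | obs) = 1/65 / 7/260 = 4/7
P(W=1 | obs) = 1/130 / 7/260 = 2/7
P(W=2 | obs) = 1/260 / 7/260 = 1/7

P(W=0) = 4/7, P(W=1) = 2/7, P(W=2) = 1/7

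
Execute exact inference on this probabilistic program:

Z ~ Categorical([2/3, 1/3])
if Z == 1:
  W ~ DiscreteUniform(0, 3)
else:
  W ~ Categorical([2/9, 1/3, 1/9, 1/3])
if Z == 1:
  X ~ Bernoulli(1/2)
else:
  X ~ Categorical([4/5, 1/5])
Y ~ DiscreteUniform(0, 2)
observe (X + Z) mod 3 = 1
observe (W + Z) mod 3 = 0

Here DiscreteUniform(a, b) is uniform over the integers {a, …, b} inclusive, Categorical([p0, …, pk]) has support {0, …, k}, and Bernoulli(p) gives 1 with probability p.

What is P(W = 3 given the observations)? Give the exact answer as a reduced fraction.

P(W = 3 | obs) = 48/125

Enumerate traces; 9 have nonzero weight after conditioning:
  (Z=0, W=0, X=1, Y=0) weight 4/405
  (Z=0, W=0, X=1, Y=1) weight 4/405
  (Z=0, W=0, X=1, Y=2) weight 4/405
  (Z=0, W=3, X=1, Y=0) weight 2/135
  (Z=0, W=3, X=1, Y=1) weight 2/135
  (Z=0, W=3, X=1, Y=2) weight 2/135
  (Z=1, W=2, X=0, Y=0) weight 1/72
  (Z=1, W=2, X=0, Y=1) weight 1/72
  … 1 more
Group by W:
  weight(W=0) = 4/135
  weight(W=2) = 1/24
  weight(W=3) = 2/45
Total weight = 4/135 + 1/24 + 2/45 = 25/216
P(W=0 | obs) = 4/135 / 25/216 = 32/125
P(W=2 | obs) = 1/24 / 25/216 = 9/25
P(W=3 | obs) = 2/45 / 25/216 = 48/125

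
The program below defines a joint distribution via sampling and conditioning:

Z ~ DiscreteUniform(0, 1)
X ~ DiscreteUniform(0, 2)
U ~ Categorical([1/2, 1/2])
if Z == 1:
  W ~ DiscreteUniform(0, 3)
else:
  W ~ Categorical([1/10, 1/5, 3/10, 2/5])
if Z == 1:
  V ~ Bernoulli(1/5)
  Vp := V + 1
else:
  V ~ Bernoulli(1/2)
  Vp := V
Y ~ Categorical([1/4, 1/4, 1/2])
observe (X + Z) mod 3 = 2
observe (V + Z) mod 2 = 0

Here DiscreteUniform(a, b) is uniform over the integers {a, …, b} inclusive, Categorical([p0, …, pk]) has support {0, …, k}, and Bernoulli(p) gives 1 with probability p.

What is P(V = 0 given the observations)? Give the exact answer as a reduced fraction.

Enumerate traces; 48 have nonzero weight after conditioning:
  (Z=0, X=2, U=0, W=0, V=0, Y=0) weight 1/960
  (Z=0, X=2, U=0, W=0, V=0, Y=1) weight 1/960
  (Z=0, X=2, U=0, W=0, V=0, Y=2) weight 1/480
  (Z=0, X=2, U=0, W=1, V=0, Y=0) weight 1/480
  (Z=0, X=2, U=0, W=1, V=0, Y=1) weight 1/480
  (Z=0, X=2, U=0, W=1, V=0, Y=2) weight 1/240
  (Z=0, X=2, U=0, W=2, V=0, Y=0) weight 1/320
  (Z=0, X=2, U=0, W=2, V=0, Y=1) weight 1/320
  (Z=1, X=1, U=0, W=0, V=1, Y=0) weight 1/960
  … 39 more
Group by V:
  weight(V=0) = 1/12
  weight(V=1) = 1/30
Total weight = 1/12 + 1/30 = 7/60
P(V=0 | obs) = 1/12 / 7/60 = 5/7
P(V=1 | obs) = 1/30 / 7/60 = 2/7

P(V = 0 | obs) = 5/7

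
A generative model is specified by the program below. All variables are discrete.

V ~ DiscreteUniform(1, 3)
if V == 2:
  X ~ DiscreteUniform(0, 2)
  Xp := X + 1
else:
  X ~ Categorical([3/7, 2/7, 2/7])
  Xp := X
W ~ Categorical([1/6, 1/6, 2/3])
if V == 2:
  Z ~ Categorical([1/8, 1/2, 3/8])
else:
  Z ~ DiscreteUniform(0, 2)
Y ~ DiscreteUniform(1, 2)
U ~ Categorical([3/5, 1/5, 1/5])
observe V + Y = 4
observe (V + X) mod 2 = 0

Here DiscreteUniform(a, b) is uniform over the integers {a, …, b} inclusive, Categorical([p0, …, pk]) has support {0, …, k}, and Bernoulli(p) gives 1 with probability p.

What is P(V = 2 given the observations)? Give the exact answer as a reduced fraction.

P(V = 2 | obs) = 7/10

Enumerate traces; 81 have nonzero weight after conditioning:
  (V=2, X=0, W=0, Z=0, Y=2, U=0) weight 1/1440
  (V=2, X=0, W=0, Z=0, Y=2, U=1) weight 1/4320
  (V=2, X=0, W=0, Z=0, Y=2, U=2) weight 1/4320
  (V=2, X=0, W=0, Z=1, Y=2, U=0) weight 1/360
  (V=2, X=0, W=0, Z=1, Y=2, U=1) weight 1/1080
  (V=2, X=0, W=0, Z=1, Y=2, U=2) weight 1/1080
  (V=2, X=0, W=0, Z=2, Y=2, U=0) weight 1/480
  (V=2, X=0, W=0, Z=2, Y=2, U=1) weight 1/1440
  (V=3, X=1, W=0, Z=0, Y=1, U=0) weight 1/630
  … 72 more
Group by V:
  weight(V=2) = 1/9
  weight(V=3) = 1/21
Total weight = 1/9 + 1/21 = 10/63
P(V=2 | obs) = 1/9 / 10/63 = 7/10
P(V=3 | obs) = 1/21 / 10/63 = 3/10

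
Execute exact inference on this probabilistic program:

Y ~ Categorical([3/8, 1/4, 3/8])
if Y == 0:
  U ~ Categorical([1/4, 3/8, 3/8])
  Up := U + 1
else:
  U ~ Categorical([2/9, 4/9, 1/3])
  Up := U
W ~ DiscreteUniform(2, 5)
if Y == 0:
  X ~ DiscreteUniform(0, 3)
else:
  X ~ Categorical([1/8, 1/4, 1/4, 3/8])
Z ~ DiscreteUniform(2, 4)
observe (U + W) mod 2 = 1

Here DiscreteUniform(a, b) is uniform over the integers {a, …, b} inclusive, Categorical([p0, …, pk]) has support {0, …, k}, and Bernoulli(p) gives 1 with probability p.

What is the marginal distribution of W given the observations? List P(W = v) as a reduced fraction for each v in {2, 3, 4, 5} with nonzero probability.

P(W=2) = 241/1152, P(W=3) = 335/1152, P(W=4) = 241/1152, P(W=5) = 335/1152

Enumerate traces; 216 have nonzero weight after conditioning:
  (Y=0, U=0, W=3, X=0, Z=2) weight 1/512
  (Y=0, U=0, W=3, X=0, Z=3) weight 1/512
  (Y=0, U=0, W=3, X=0, Z=4) weight 1/512
  (Y=0, U=0, W=3, X=1, Z=2) weight 1/512
  (Y=0, U=0, W=3, X=1, Z=3) weight 1/512
  (Y=0, U=0, W=3, X=1, Z=4) weight 1/512
  (Y=0, U=0, W=3, X=2, Z=2) weight 1/512
  (Y=0, U=0, W=3, X=2, Z=3) weight 1/512
  (Y=0, U=0, W=5, X=0, Z=2) weight 1/512
  (Y=0, U=1, W=2, X=0, Z=2) weight 3/1024
  … 206 more
Group by W:
  weight(W=2) = 241/2304
  weight(W=3) = 335/2304
  weight(W=4) = 241/2304
  weight(W=5) = 335/2304
Total weight = 241/2304 + 335/2304 + 241/2304 + 335/2304 = 1/2
P(W=2 | obs) = 241/2304 / 1/2 = 241/1152
P(W=3 | obs) = 335/2304 / 1/2 = 335/1152
P(W=4 | obs) = 241/2304 / 1/2 = 241/1152
P(W=5 | obs) = 335/2304 / 1/2 = 335/1152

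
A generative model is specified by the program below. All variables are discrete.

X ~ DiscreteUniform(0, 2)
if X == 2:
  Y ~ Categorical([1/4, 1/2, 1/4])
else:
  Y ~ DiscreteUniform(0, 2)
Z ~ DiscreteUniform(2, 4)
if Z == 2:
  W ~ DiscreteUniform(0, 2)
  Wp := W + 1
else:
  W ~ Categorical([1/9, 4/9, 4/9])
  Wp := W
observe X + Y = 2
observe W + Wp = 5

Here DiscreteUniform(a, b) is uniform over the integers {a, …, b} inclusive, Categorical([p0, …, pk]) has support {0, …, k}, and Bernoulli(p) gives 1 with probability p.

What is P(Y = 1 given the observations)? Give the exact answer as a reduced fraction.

Enumerate traces; 3 have nonzero weight after conditioning:
  (X=0, Y=2, Z=2, W=2) weight 1/81
  (X=1, Y=1, Z=2, W=2) weight 1/81
  (X=2, Y=0, Z=2, W=2) weight 1/108
Group by Y:
  weight(Y=0) = 1/108
  weight(Y=1) = 1/81
  weight(Y=2) = 1/81
Total weight = 1/108 + 1/81 + 1/81 = 11/324
P(Y=0 | obs) = 1/108 / 11/324 = 3/11
P(Y=1 | obs) = 1/81 / 11/324 = 4/11
P(Y=2 | obs) = 1/81 / 11/324 = 4/11

P(Y = 1 | obs) = 4/11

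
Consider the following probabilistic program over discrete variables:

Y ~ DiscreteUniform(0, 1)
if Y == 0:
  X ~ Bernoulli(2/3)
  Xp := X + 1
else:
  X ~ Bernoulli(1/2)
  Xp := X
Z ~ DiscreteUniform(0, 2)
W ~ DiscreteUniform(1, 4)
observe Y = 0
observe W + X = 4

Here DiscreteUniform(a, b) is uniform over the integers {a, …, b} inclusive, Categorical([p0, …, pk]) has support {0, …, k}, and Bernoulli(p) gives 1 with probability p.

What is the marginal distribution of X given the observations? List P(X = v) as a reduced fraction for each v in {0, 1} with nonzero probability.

P(X=0) = 1/3, P(X=1) = 2/3

Enumerate traces; 6 have nonzero weight after conditioning:
  (Y=0, X=0, Z=0, W=4) weight 1/72
  (Y=0, X=0, Z=1, W=4) weight 1/72
  (Y=0, X=0, Z=2, W=4) weight 1/72
  (Y=0, X=1, Z=0, W=3) weight 1/36
  (Y=0, X=1, Z=1, W=3) weight 1/36
  (Y=0, X=1, Z=2, W=3) weight 1/36
Group by X:
  weight(X=0) = 1/24
  weight(X=1) = 1/12
Total weight = 1/24 + 1/12 = 1/8
P(X=0 | obs) = 1/24 / 1/8 = 1/3
P(X=1 | obs) = 1/12 / 1/8 = 2/3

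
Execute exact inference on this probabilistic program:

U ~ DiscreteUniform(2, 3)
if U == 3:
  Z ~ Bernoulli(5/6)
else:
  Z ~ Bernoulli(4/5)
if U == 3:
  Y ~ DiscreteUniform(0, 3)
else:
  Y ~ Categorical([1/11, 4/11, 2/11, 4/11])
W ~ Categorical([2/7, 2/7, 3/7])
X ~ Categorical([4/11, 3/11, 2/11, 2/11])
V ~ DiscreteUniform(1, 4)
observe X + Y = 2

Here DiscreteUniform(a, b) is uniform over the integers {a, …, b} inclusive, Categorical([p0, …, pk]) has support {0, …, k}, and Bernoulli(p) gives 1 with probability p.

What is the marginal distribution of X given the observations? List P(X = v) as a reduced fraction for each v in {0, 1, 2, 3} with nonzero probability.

Enumerate traces; 144 have nonzero weight after conditioning:
  (U=2, Z=0, Y=0, W=0, X=2, V=1) weight 1/8470
  (U=2, Z=0, Y=0, W=0, X=2, V=2) weight 1/8470
  (U=2, Z=0, Y=0, W=0, X=2, V=3) weight 1/8470
  (U=2, Z=0, Y=0, W=0, X=2, V=4) weight 1/8470
  (U=2, Z=0, Y=0, W=1, X=2, V=1) weight 1/8470
  (U=2, Z=0, Y=0, W=1, X=2, V=2) weight 1/8470
  (U=2, Z=0, Y=0, W=1, X=2, V=3) weight 1/8470
  (U=2, Z=0, Y=0, W=1, X=2, V=4) weight 1/8470
  (U=2, Z=0, Y=1, W=0, X=1, V=1) weight 3/4235
  (U=2, Z=0, Y=2, W=0, X=0, V=1) weight 2/4235
  … 134 more
Group by X:
  weight(X=0) = 19/242
  weight(X=1) = 81/968
  weight(X=2) = 15/484
Total weight = 19/242 + 81/968 + 15/484 = 17/88
P(X=0 | obs) = 19/242 / 17/88 = 76/187
P(X=1 | obs) = 81/968 / 17/88 = 81/187
P(X=2 | obs) = 15/484 / 17/88 = 30/187

P(X=0) = 76/187, P(X=1) = 81/187, P(X=2) = 30/187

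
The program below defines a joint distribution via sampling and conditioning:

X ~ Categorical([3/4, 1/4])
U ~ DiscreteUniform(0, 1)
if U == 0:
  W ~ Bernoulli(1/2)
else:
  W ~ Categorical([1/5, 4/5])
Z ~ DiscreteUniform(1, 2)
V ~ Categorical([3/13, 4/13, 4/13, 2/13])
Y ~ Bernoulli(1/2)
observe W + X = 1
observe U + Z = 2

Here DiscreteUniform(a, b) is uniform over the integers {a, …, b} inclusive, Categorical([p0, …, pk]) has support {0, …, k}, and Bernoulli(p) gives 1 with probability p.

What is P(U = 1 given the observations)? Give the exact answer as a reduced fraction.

Enumerate traces; 32 have nonzero weight after conditioning:
  (X=0, U=0, W=1, Z=2, V=0, Y=0) weight 9/832
  (X=0, U=0, W=1, Z=2, V=0, Y=1) weight 9/832
  (X=0, U=0, W=1, Z=2, V=1, Y=0) weight 3/208
  (X=0, U=0, W=1, Z=2, V=1, Y=1) weight 3/208
  (X=0, U=0, W=1, Z=2, V=2, Y=0) weight 3/208
  (X=0, U=0, W=1, Z=2, V=2, Y=1) weight 3/208
  (X=0, U=0, W=1, Z=2, V=3, Y=0) weight 3/416
  (X=0, U=0, W=1, Z=2, V=3, Y=1) weight 3/416
  (X=0, U=1, W=1, Z=1, V=0, Y=0) weight 9/520
  … 23 more
Group by U:
  weight(U=0) = 1/8
  weight(U=1) = 13/80
Total weight = 1/8 + 13/80 = 23/80
P(U=0 | obs) = 1/8 / 23/80 = 10/23
P(U=1 | obs) = 13/80 / 23/80 = 13/23

P(U = 1 | obs) = 13/23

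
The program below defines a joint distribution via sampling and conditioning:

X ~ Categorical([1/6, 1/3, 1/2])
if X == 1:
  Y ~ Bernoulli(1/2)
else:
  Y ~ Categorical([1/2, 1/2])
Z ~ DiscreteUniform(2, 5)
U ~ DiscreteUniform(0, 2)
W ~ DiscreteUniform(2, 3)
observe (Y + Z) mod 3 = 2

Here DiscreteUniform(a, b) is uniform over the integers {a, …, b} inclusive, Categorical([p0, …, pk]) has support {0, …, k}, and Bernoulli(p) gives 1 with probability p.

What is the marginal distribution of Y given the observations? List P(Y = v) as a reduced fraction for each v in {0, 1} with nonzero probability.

P(Y=0) = 2/3, P(Y=1) = 1/3

Enumerate traces; 54 have nonzero weight after conditioning:
  (X=0, Y=0, Z=2, U=0, W=2) weight 1/288
  (X=0, Y=0, Z=2, U=0, W=3) weight 1/288
  (X=0, Y=0, Z=2, U=1, W=2) weight 1/288
  (X=0, Y=0, Z=2, U=1, W=3) weight 1/288
  (X=0, Y=0, Z=2, U=2, W=2) weight 1/288
  (X=0, Y=0, Z=2, U=2, W=3) weight 1/288
  (X=0, Y=0, Z=5, U=0, W=2) weight 1/288
  (X=0, Y=0, Z=5, U=0, W=3) weight 1/288
  (X=0, Y=1, Z=4, U=0, W=2) weight 1/288
  … 45 more
Group by Y:
  weight(Y=0) = 1/4
  weight(Y=1) = 1/8
Total weight = 1/4 + 1/8 = 3/8
P(Y=0 | obs) = 1/4 / 3/8 = 2/3
P(Y=1 | obs) = 1/8 / 3/8 = 1/3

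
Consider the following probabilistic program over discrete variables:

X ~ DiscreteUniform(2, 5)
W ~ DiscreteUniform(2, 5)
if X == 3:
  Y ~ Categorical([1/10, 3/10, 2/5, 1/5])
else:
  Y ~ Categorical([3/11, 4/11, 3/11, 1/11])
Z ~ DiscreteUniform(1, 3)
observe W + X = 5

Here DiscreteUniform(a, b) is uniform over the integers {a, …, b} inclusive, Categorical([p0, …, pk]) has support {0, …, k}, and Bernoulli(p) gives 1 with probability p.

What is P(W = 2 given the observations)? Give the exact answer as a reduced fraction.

P(W = 2 | obs) = 1/2

Enumerate traces; 24 have nonzero weight after conditioning:
  (X=2, W=3, Y=0, Z=1) weight 1/176
  (X=2, W=3, Y=0, Z=2) weight 1/176
  (X=2, W=3, Y=0, Z=3) weight 1/176
  (X=2, W=3, Y=1, Z=1) weight 1/132
  (X=2, W=3, Y=1, Z=2) weight 1/132
  (X=2, W=3, Y=1, Z=3) weight 1/132
  (X=2, W=3, Y=2, Z=1) weight 1/176
  (X=2, W=3, Y=2, Z=2) weight 1/176
  (X=3, W=2, Y=0, Z=1) weight 1/480
  … 15 more
Group by W:
  weight(W=2) = 1/16
  weight(W=3) = 1/16
Total weight = 1/16 + 1/16 = 1/8
P(W=2 | obs) = 1/16 / 1/8 = 1/2
P(W=3 | obs) = 1/16 / 1/8 = 1/2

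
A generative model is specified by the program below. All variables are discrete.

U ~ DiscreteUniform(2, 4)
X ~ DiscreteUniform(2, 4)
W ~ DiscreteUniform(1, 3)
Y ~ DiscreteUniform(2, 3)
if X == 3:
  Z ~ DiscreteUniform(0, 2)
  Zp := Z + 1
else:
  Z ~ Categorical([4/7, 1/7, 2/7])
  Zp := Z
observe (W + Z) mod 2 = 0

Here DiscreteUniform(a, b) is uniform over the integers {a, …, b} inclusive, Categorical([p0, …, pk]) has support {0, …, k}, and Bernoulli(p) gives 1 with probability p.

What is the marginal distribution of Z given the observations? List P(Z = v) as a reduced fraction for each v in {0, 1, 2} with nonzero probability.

P(Z=0) = 31/76, P(Z=1) = 13/38, P(Z=2) = 1/4

Enumerate traces; 72 have nonzero weight after conditioning:
  (U=2, X=2, W=1, Y=2, Z=1) weight 1/378
  (U=2, X=2, W=1, Y=3, Z=1) weight 1/378
  (U=2, X=2, W=2, Y=2, Z=0) weight 2/189
  (U=2, X=2, W=2, Y=2, Z=2) weight 1/189
  (U=2, X=2, W=2, Y=3, Z=0) weight 2/189
  (U=2, X=2, W=2, Y=3, Z=2) weight 1/189
  (U=2, X=2, W=3, Y=2, Z=1) weight 1/378
  (U=2, X=2, W=3, Y=3, Z=1) weight 1/378
  … 64 more
Group by Z:
  weight(Z=0) = 31/189
  weight(Z=1) = 26/189
  weight(Z=2) = 19/189
Total weight = 31/189 + 26/189 + 19/189 = 76/189
P(Z=0 | obs) = 31/189 / 76/189 = 31/76
P(Z=1 | obs) = 26/189 / 76/189 = 13/38
P(Z=2 | obs) = 19/189 / 76/189 = 1/4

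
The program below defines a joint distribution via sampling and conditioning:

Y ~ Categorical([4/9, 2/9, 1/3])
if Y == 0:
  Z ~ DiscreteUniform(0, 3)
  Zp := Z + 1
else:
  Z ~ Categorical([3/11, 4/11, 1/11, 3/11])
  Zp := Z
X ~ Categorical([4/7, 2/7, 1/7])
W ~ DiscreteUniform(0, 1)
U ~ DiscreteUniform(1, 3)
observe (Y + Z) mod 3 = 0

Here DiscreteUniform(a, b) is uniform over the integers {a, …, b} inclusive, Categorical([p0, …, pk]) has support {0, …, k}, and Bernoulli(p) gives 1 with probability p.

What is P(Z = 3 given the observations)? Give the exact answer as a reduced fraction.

P(Z = 3 | obs) = 11/36

Enumerate traces; 72 have nonzero weight after conditioning:
  (Y=0, Z=0, X=0, W=0, U=1) weight 2/189
  (Y=0, Z=0, X=0, W=0, U=2) weight 2/189
  (Y=0, Z=0, X=0, W=0, U=3) weight 2/189
  (Y=0, Z=0, X=0, W=1, U=1) weight 2/189
  (Y=0, Z=0, X=0, W=1, U=2) weight 2/189
  (Y=0, Z=0, X=0, W=1, U=3) weight 2/189
  (Y=0, Z=0, X=1, W=0, U=1) weight 1/189
  (Y=0, Z=0, X=1, W=0, U=2) weight 1/189
  (Y=0, Z=3, X=0, W=0, U=1) weight 2/189
  (Y=1, Z=2, X=0, W=0, U=1) weight 4/2079
  … 62 more
Group by Z:
  weight(Z=0) = 1/9
  weight(Z=1) = 4/33
  weight(Z=2) = 2/99
  weight(Z=3) = 1/9
Total weight = 1/9 + 4/33 + 2/99 + 1/9 = 4/11
P(Z=0 | obs) = 1/9 / 4/11 = 11/36
P(Z=1 | obs) = 4/33 / 4/11 = 1/3
P(Z=2 | obs) = 2/99 / 4/11 = 1/18
P(Z=3 | obs) = 1/9 / 4/11 = 11/36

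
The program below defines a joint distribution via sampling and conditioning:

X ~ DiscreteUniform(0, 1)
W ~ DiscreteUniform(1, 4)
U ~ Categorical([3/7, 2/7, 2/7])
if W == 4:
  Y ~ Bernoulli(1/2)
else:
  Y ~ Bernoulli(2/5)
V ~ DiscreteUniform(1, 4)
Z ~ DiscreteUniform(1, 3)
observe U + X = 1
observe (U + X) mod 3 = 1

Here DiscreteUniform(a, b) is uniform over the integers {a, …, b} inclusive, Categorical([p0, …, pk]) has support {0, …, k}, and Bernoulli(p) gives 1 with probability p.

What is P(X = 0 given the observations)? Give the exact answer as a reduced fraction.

Enumerate traces; 192 have nonzero weight after conditioning:
  (X=0, W=1, U=1, Y=0, V=1, Z=1) weight 1/560
  (X=0, W=1, U=1, Y=0, V=1, Z=2) weight 1/560
  (X=0, W=1, U=1, Y=0, V=1, Z=3) weight 1/560
  (X=0, W=1, U=1, Y=0, V=2, Z=1) weight 1/560
  (X=0, W=1, U=1, Y=0, V=2, Z=2) weight 1/560
  (X=0, W=1, U=1, Y=0, V=2, Z=3) weight 1/560
  (X=0, W=1, U=1, Y=0, V=3, Z=1) weight 1/560
  (X=0, W=1, U=1, Y=0, V=3, Z=2) weight 1/560
  (X=1, W=1, U=0, Y=0, V=1, Z=1) weight 3/1120
  … 183 more
Group by X:
  weight(X=0) = 1/7
  weight(X=1) = 3/14
Total weight = 1/7 + 3/14 = 5/14
P(X=0 | obs) = 1/7 / 5/14 = 2/5
P(X=1 | obs) = 3/14 / 5/14 = 3/5

P(X = 0 | obs) = 2/5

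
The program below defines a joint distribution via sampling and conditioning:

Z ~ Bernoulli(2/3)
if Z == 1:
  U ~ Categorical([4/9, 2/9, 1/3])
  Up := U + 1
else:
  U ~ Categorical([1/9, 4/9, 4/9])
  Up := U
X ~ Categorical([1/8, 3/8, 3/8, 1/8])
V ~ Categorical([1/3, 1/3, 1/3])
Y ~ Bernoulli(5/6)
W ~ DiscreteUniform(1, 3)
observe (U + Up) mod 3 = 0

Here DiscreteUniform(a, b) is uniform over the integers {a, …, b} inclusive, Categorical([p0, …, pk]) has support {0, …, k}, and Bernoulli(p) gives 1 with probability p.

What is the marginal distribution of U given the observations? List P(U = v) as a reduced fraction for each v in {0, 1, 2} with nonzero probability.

Enumerate traces; 144 have nonzero weight after conditioning:
  (Z=0, U=0, X=0, V=0, Y=0, W=1) weight 1/11664
  (Z=0, U=0, X=0, V=0, Y=0, W=2) weight 1/11664
  (Z=0, U=0, X=0, V=0, Y=0, W=3) weight 1/11664
  (Z=0, U=0, X=0, V=0, Y=1, W=1) weight 5/11664
  (Z=0, U=0, X=0, V=0, Y=1, W=2) weight 5/11664
  (Z=0, U=0, X=0, V=0, Y=1, W=3) weight 5/11664
  (Z=0, U=0, X=0, V=1, Y=0, W=1) weight 1/11664
  (Z=0, U=0, X=0, V=1, Y=0, W=2) weight 1/11664
  (Z=1, U=1, X=0, V=0, Y=0, W=1) weight 1/2916
  … 135 more
Group by U:
  weight(U=0) = 1/27
  weight(U=1) = 4/27
Total weight = 1/27 + 4/27 = 5/27
P(U=0 | obs) = 1/27 / 5/27 = 1/5
P(U=1 | obs) = 4/27 / 5/27 = 4/5

P(U=0) = 1/5, P(U=1) = 4/5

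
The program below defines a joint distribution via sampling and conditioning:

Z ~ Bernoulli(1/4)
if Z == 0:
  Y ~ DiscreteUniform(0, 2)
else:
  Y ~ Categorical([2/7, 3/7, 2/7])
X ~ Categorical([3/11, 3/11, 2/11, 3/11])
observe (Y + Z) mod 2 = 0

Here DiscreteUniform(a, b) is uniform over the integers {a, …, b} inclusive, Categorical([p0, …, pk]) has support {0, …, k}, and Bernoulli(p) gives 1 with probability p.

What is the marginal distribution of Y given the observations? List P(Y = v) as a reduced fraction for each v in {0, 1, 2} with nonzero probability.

P(Y=0) = 7/17, P(Y=1) = 3/17, P(Y=2) = 7/17

Enumerate traces; 12 have nonzero weight after conditioning:
  (Z=0, Y=0, X=0) weight 3/44
  (Z=0, Y=0, X=1) weight 3/44
  (Z=0, Y=0, X=2) weight 1/22
  (Z=0, Y=0, X=3) weight 3/44
  (Z=0, Y=2, X=0) weight 3/44
  (Z=0, Y=2, X=1) weight 3/44
  (Z=0, Y=2, X=2) weight 1/22
  (Z=0, Y=2, X=3) weight 3/44
  (Z=1, Y=1, X=0) weight 9/308
  … 3 more
Group by Y:
  weight(Y=0) = 1/4
  weight(Y=1) = 3/28
  weight(Y=2) = 1/4
Total weight = 1/4 + 3/28 + 1/4 = 17/28
P(Y=0 | obs) = 1/4 / 17/28 = 7/17
P(Y=1 | obs) = 3/28 / 17/28 = 3/17
P(Y=2 | obs) = 1/4 / 17/28 = 7/17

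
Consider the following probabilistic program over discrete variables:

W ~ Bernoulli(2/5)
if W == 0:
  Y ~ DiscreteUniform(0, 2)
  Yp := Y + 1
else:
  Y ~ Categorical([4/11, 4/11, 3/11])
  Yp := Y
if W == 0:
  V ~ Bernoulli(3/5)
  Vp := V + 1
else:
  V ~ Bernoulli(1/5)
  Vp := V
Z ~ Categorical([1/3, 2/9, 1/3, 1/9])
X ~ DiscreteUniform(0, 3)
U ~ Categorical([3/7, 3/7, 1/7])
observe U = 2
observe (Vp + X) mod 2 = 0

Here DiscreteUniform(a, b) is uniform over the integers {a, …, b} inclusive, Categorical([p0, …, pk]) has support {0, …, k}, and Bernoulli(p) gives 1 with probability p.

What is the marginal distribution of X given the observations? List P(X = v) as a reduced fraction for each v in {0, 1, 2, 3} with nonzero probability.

Enumerate traces; 96 have nonzero weight after conditioning:
  (W=0, Y=0, V=0, Z=0, X=1, U=2) weight 1/1050
  (W=0, Y=0, V=0, Z=0, X=3, U=2) weight 1/1050
  (W=0, Y=0, V=0, Z=1, X=1, U=2) weight 1/1575
  (W=0, Y=0, V=0, Z=1, X=3, U=2) weight 1/1575
  (W=0, Y=0, V=0, Z=2, X=1, U=2) weight 1/1050
  (W=0, Y=0, V=0, Z=2, X=3, U=2) weight 1/1050
  (W=0, Y=0, V=0, Z=3, X=1, U=2) weight 1/3150
  (W=0, Y=0, V=0, Z=3, X=3, U=2) weight 1/3150
  (W=0, Y=0, V=1, Z=0, X=0, U=2) weight 1/700
  (W=0, Y=0, V=1, Z=0, X=2, U=2) weight 1/700
  … 86 more
Group by X:
  weight(X=0) = 17/700
  weight(X=1) = 2/175
  weight(X=2) = 17/700
  weight(X=3) = 2/175
Total weight = 17/700 + 2/175 + 17/700 + 2/175 = 1/14
P(X=0 | obs) = 17/700 / 1/14 = 17/50
P(X=1 | obs) = 2/175 / 1/14 = 4/25
P(X=2 | obs) = 17/700 / 1/14 = 17/50
P(X=3 | obs) = 2/175 / 1/14 = 4/25

P(X=0) = 17/50, P(X=1) = 4/25, P(X=2) = 17/50, P(X=3) = 4/25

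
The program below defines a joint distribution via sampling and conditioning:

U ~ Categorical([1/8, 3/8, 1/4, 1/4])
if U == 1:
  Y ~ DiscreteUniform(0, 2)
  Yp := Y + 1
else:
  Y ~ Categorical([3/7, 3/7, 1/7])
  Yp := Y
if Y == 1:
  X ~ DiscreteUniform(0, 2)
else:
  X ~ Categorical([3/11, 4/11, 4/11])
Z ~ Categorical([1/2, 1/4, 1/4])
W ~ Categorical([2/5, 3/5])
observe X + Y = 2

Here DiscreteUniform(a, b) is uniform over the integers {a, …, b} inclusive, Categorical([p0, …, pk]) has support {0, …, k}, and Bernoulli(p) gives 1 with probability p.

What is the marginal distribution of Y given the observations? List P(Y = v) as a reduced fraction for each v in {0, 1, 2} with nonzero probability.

Enumerate traces; 72 have nonzero weight after conditioning:
  (U=0, Y=0, X=2, Z=0, W=0) weight 3/770
  (U=0, Y=0, X=2, Z=0, W=1) weight 9/1540
  (U=0, Y=0, X=2, Z=1, W=0) weight 3/1540
  (U=0, Y=0, X=2, Z=1, W=1) weight 9/3080
  (U=0, Y=0, X=2, Z=2, W=0) weight 3/1540
  (U=0, Y=0, X=2, Z=2, W=1) weight 9/3080
  (U=0, Y=1, X=1, Z=0, W=0) weight 1/280
  (U=0, Y=1, X=1, Z=0, W=1) weight 3/560
  (U=0, Y=2, X=0, Z=0, W=0) weight 3/3080
  … 63 more
Group by Y:
  weight(Y=0) = 1/7
  weight(Y=1) = 11/84
  weight(Y=2) = 9/154
Total weight = 1/7 + 11/84 + 9/154 = 307/924
P(Y=0 | obs) = 1/7 / 307/924 = 132/307
P(Y=1 | obs) = 11/84 / 307/924 = 121/307
P(Y=2 | obs) = 9/154 / 307/924 = 54/307

P(Y=0) = 132/307, P(Y=1) = 121/307, P(Y=2) = 54/307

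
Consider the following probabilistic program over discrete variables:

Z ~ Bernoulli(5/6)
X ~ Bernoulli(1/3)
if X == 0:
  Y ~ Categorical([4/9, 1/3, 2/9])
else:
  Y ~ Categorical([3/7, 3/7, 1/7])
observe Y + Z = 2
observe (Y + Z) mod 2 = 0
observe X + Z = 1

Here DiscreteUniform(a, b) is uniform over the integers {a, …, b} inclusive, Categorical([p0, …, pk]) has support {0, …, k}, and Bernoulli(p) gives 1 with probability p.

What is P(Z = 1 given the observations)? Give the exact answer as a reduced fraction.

Enumerate traces; 2 have nonzero weight after conditioning:
  (Z=0, X=1, Y=2) weight 1/126
  (Z=1, X=0, Y=1) weight 5/27
Group by Z:
  weight(Z=0) = 1/126
  weight(Z=1) = 5/27
Total weight = 1/126 + 5/27 = 73/378
P(Z=0 | obs) = 1/126 / 73/378 = 3/73
P(Z=1 | obs) = 5/27 / 73/378 = 70/73

P(Z = 1 | obs) = 70/73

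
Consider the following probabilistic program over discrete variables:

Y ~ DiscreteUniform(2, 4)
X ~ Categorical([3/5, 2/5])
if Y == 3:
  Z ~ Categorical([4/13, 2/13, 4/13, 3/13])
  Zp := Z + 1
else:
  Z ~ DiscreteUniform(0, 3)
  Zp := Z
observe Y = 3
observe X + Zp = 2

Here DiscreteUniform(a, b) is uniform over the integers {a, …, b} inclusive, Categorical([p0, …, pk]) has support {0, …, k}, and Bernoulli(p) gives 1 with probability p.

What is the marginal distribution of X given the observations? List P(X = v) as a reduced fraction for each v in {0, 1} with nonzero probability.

Enumerate traces; 2 have nonzero weight after conditioning:
  (Y=3, X=0, Z=1) weight 2/65
  (Y=3, X=1, Z=0) weight 8/195
Group by X:
  weight(X=0) = 2/65
  weight(X=1) = 8/195
Total weight = 2/65 + 8/195 = 14/195
P(X=0 | obs) = 2/65 / 14/195 = 3/7
P(X=1 | obs) = 8/195 / 14/195 = 4/7

P(X=0) = 3/7, P(X=1) = 4/7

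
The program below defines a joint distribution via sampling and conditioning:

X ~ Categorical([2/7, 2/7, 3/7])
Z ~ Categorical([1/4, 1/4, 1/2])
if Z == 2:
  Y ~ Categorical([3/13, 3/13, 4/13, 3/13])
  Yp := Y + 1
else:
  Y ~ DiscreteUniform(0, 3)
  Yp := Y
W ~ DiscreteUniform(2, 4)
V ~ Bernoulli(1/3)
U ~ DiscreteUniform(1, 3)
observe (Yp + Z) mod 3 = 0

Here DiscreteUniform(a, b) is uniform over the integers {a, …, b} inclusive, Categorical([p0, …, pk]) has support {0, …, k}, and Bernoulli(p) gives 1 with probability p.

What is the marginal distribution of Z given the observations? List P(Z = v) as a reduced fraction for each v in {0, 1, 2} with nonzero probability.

P(Z=0) = 26/87, P(Z=1) = 13/87, P(Z=2) = 16/29

Enumerate traces; 270 have nonzero weight after conditioning:
  (X=0, Z=0, Y=0, W=2, V=0, U=1) weight 1/756
  (X=0, Z=0, Y=0, W=2, V=0, U=2) weight 1/756
  (X=0, Z=0, Y=0, W=2, V=0, U=3) weight 1/756
  (X=0, Z=0, Y=0, W=2, V=1, U=1) weight 1/1512
  (X=0, Z=0, Y=0, W=2, V=1, U=2) weight 1/1512
  (X=0, Z=0, Y=0, W=2, V=1, U=3) weight 1/1512
  (X=0, Z=0, Y=0, W=3, V=0, U=1) weight 1/756
  (X=0, Z=0, Y=0, W=3, V=0, U=2) weight 1/756
  (X=0, Z=1, Y=2, W=2, V=0, U=1) weight 1/756
  (X=0, Z=2, Y=0, W=2, V=0, U=1) weight 2/819
  … 260 more
Group by Z:
  weight(Z=0) = 1/8
  weight(Z=1) = 1/16
  weight(Z=2) = 3/13
Total weight = 1/8 + 1/16 + 3/13 = 87/208
P(Z=0 | obs) = 1/8 / 87/208 = 26/87
P(Z=1 | obs) = 1/16 / 87/208 = 13/87
P(Z=2 | obs) = 3/13 / 87/208 = 16/29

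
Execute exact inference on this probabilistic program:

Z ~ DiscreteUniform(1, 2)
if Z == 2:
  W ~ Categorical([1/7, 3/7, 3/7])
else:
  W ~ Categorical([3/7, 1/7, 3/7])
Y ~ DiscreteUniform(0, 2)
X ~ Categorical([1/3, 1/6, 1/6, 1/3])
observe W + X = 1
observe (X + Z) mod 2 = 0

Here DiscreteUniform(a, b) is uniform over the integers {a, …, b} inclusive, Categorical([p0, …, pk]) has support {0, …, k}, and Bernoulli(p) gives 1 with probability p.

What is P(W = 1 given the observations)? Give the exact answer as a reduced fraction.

Enumerate traces; 6 have nonzero weight after conditioning:
  (Z=1, W=0, Y=0, X=1) weight 1/84
  (Z=1, W=0, Y=1, X=1) weight 1/84
  (Z=1, W=0, Y=2, X=1) weight 1/84
  (Z=2, W=1, Y=0, X=0) weight 1/42
  (Z=2, W=1, Y=1, X=0) weight 1/42
  (Z=2, W=1, Y=2, X=0) weight 1/42
Group by W:
  weight(W=0) = 1/28
  weight(W=1) = 1/14
Total weight = 1/28 + 1/14 = 3/28
P(W=0 | obs) = 1/28 / 3/28 = 1/3
P(W=1 | obs) = 1/14 / 3/28 = 2/3

P(W = 1 | obs) = 2/3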